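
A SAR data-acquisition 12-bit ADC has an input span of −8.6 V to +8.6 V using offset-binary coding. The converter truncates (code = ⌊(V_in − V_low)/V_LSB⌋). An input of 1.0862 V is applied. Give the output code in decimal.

code 2306

With 4096 levels over 17.2 V, one step is 4.199 mV.
(V_in − V_low)/LSB = (1.0862 − (−8.6)) / 0.00419922 = 2306.667.
⌊·⌋(2306.667) = 2306.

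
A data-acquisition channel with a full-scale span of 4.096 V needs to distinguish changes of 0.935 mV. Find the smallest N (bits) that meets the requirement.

Number of steps required ≥ 4.096 V / 0.935 mV = 4380.75.
Need 2^N ≥ 4380.75; 2^12 = 4096, 2^13 = 8192.
Minimum N = 13.

13 bits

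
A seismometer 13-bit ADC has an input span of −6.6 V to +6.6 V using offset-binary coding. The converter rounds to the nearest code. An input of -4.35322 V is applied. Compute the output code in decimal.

code 1394

With 8192 levels over 13.2 V, one step is 1.611 mV.
(V_in − V_low)/LSB = (-4.35322 − (−6.6)) / 0.00161133 = 1394.365.
So the output code is 1394.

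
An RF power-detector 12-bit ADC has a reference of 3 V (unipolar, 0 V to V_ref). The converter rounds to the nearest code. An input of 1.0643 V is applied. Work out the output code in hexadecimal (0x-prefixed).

Full-scale span = 3 V; LSB = 3/2^12 = 0.732 mV.
(1.0643 − 0) / 0.000732422 = 1453.124 LSBs.
So the output code is 1453.
In hexadecimal (0x-prefixed): 0x5AD.

code 0x5AD (decimal 1453)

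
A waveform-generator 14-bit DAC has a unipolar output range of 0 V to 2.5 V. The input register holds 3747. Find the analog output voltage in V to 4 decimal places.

0.5717 V

LSB = 2.5 V / 2^14 = 152.59 µV.
V_out = 0 + 3747 × 0.000152588 V = 0.571747 V.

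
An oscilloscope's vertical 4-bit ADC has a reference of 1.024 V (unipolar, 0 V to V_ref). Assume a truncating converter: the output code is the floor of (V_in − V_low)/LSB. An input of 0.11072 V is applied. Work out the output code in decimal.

code 1

With 16 levels over 1.024 V, one step is 64.000 mV.
(V_in − V_low)/LSB = (0.11072 − 0) / 0.064 = 1.730.
So the output code is 1.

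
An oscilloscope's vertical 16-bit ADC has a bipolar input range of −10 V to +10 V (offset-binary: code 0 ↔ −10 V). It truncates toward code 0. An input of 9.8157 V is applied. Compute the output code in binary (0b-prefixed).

LSB = 20 V / 65536 = 305.18 µV.
Input sits at 64932.086 steps above V_low.
Floor → code 64932.
In binary (0b-prefixed): 0b1111110110100100.

code 0b1111110110100100 (decimal 64932)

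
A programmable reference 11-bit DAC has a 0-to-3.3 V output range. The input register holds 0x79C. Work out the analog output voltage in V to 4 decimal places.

LSB = 3.3 V / 2^11 = 1.611 mV.
Code 0x79C = 1948 decimal.
V_out = 0 + 1948 × 0.00161133 V = 3.13887 V.

3.1389 V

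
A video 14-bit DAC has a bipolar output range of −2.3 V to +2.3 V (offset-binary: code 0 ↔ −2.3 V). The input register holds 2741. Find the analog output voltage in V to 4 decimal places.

-1.5304 V

LSB = 4.6 V / 2^14 = 280.76 µV.
V_out = (−2.3) + 2741 × 0.000280762 V = -1.53043 V.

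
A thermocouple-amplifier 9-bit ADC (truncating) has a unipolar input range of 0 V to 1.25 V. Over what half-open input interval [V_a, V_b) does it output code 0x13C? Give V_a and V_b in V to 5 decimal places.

[0.77148 V, 0.77393 V)

LSB = 1.25/2^9 = 2.441 mV.
Code 0x13C = 316 decimal.
V_a = V_low + 316·LSB = 0.771484 V; V_b = V_low + 317·LSB = 0.773926 V.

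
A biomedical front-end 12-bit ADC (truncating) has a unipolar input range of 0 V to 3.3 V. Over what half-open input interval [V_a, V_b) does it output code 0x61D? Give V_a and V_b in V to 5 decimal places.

[1.26086 V, 1.26167 V)

LSB = 3.3/2^12 = 0.806 mV.
Code 0x61D = 1565 decimal.
V_a = V_low + 1565·LSB = 1.26086 V; V_b = V_low + 1566·LSB = 1.26167 V.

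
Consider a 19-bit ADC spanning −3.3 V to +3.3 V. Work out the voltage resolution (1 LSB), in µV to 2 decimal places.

12.59 µV

Full-scale span = 6.6 V.
LSB = 6.6 / 2^19 = 6.6 / 524288 = 1.25885e-05 V = 12.59 µV.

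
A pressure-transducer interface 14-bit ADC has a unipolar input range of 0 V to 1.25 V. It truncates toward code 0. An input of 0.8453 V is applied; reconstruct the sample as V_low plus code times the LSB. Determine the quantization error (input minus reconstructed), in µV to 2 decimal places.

LSB = 1.25/2^14 = 76.29 µV.
Scaled input = 11079.5162 LSBs, so code = 11079.
Code 11079 maps back to 0 + 11079×7.62939e-05 V = 0.84526062 V.
Error = 0.8453 − 0.84526062 = 3.93799e-05 V = 39.38 µV.

39.38 µV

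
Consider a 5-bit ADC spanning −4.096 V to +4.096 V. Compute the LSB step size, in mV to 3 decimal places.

256.000 mV

Full-scale span = 8.192 V.
LSB = 8.192 / 2^5 = 8.192 / 32 = 0.256 V = 256.000 mV.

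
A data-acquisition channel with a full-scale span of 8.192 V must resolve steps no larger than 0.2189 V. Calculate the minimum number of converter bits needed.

Number of steps required ≥ 8.192 V / 0.2189 V = 37.42.
Need 2^N ≥ 37.42; 2^5 = 32, 2^6 = 64.
Minimum N = 6.

6 bits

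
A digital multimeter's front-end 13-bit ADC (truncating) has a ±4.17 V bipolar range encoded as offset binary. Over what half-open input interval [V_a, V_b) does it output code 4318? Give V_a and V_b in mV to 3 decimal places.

LSB = 8.34/2^13 = 1.018 mV.
V_a = V_low + 4318·LSB = 0.226011 V; V_b = V_low + 4319·LSB = 0.227029 V.

[226.011 mV, 227.029 mV)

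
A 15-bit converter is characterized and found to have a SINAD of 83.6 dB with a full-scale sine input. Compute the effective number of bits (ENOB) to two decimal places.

13.59 bits

ENOB = (SINAD − 1.76) / 6.02 = (83.6 − 1.76)/6.02 = 13.595.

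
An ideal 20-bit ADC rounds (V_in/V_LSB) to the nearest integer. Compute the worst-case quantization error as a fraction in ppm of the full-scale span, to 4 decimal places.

Rounding → worst-case error = ½ LSB = V_FS/2^21, so 1e+06/2097152 = 0.476837 ppm of full scale.

0.4768 ppm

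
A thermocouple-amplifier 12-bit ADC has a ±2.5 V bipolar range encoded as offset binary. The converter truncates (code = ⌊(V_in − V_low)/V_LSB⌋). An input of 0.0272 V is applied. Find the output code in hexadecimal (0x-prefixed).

code 0x816 (decimal 2070)

LSB = 5 V / 4096 = 1.221 mV.
(V_in − V_low)/LSB = (0.0272 − (−2.5)) / 0.0012207 = 2070.282.
So the output code is 2070.
In hexadecimal (0x-prefixed): 0x816.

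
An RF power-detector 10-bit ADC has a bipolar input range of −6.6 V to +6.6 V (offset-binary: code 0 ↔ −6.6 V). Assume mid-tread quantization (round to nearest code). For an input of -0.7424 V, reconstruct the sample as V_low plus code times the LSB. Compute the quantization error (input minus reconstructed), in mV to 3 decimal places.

One LSB is 13.2 V / 1024 = 12.891 mV.
(-0.7424 − (−6.6))/0.0128906 = 454.4078; round gives code 454.
Reconstructed: -0.74765625 V.
V_in − V_rec = 0.00525625 V = 5.256 mV.

5.256 mV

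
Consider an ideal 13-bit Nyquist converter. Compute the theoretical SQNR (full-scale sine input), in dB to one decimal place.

SNR ≈ 6.02·N + 1.76 dB = 6.02·13 + 1.76 = 80.02 dB.

80.0 dB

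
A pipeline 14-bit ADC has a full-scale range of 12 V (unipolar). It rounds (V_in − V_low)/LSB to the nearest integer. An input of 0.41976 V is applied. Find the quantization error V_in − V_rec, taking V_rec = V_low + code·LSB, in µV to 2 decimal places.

One LSB is 12 V / 16384 = 0.732 mV.
(0.41976 − 0)/0.000732422 = 573.1123; round gives code 573.
Code 573 maps back to 0 + 573×0.000732422 V = 0.41967773 V.
Error = 0.41976 − 0.41967773 = 8.22656e-05 V = 82.27 µV.

82.27 µV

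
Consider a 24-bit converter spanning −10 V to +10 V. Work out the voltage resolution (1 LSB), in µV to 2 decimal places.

1.19 µV

Full-scale span = 20 V.
LSB = 20 / 2^24 = 20 / 16777216 = 1.19209e-06 V = 1.19 µV.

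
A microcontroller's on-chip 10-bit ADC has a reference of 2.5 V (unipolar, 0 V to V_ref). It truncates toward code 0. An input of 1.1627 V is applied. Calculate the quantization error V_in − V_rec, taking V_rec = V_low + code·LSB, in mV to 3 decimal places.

One LSB is 2.5 V / 1024 = 2.441 mV.
(1.1627 − 0)/0.00244141 = 476.2419; ⌊·⌋ gives code 476.
Reconstructed: 1.1621094 V.
V_in − V_rec = 0.000590625 V = 0.591 mV.

0.591 mV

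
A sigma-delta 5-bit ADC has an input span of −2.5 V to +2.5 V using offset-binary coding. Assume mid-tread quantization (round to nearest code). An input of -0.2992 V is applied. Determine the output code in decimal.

Full-scale span = 5 V; LSB = 5/2^5 = 156.250 mV.
Input sits at 14.085 steps above V_low.
So the output code is 14.

code 14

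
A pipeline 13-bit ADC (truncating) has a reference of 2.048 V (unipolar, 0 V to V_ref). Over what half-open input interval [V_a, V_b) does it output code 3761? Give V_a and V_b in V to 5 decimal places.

LSB = 2.048/2^13 = 250.00 µV.
V_a = V_low + 3761·LSB = 0.94025 V; V_b = V_low + 3762·LSB = 0.9405 V.

[0.94025 V, 0.94050 V)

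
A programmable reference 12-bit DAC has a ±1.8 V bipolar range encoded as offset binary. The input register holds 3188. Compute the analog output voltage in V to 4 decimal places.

1.0020 V

LSB = 3.6 V / 2^12 = 0.879 mV.
V_out = (−1.8) + 3188 × 0.000878906 V = 1.00195 V.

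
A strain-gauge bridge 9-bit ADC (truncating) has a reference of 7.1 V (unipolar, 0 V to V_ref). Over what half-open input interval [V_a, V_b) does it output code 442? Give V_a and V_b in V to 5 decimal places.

[6.12930 V, 6.14316 V)

LSB = 7.1/2^9 = 13.867 mV.
V_a = V_low + 442·LSB = 6.1293 V; V_b = V_low + 443·LSB = 6.14316 V.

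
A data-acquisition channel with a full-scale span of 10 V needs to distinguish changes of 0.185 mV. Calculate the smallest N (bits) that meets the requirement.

16 bits

Number of steps required ≥ 10 V / 0.185 mV = 54054.05.
Need 2^N ≥ 54054.05; 2^15 = 32768, 2^16 = 65536.
Minimum N = 16.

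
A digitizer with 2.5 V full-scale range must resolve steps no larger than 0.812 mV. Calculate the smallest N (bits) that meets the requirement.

12 bits

Number of steps required ≥ 2.5 V / 0.812 mV = 3078.82.
Need 2^N ≥ 3078.82; 2^11 = 2048, 2^12 = 4096.
Minimum N = 12.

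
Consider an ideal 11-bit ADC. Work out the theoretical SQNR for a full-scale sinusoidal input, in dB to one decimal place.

SNR ≈ 6.02·N + 1.76 dB = 6.02·11 + 1.76 = 67.98 dB.

68.0 dB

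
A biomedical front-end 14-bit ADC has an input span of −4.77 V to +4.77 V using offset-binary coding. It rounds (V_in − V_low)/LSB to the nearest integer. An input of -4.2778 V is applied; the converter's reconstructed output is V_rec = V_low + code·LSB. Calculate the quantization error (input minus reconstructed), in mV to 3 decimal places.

Step size: 9.54 V ÷ 2^14 = 0.582 mV.
Scaled input = 845.3045 LSBs, so code = 845.
V_rec = (−4.77) + 845·0.000582275 = -4.2779773 V.
Difference: 0.000177295 V → 0.177 mV.

0.177 mV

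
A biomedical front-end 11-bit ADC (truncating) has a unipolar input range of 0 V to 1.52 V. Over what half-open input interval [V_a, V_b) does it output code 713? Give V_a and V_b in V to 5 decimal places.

[0.52918 V, 0.52992 V)

LSB = 1.52/2^11 = 0.742 mV.
V_a = V_low + 713·LSB = 0.52918 V; V_b = V_low + 714·LSB = 0.529922 V.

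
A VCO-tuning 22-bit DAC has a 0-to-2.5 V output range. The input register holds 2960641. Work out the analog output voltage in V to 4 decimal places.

1.7647 V

LSB = 2.5 V / 2^22 = 0.60 µV.
V_out = 0 + 2960641 × 5.96046e-07 V = 1.76468 V.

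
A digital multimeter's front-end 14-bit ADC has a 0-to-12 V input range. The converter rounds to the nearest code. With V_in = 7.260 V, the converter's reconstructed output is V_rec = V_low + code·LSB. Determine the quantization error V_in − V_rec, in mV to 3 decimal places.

One LSB is 12 V / 16384 = 0.732 mV.
Scaled input = 9912.3200 LSBs, so code = 9912.
Reconstructed: 7.2597656 V.
Error = 7.260 − 7.2597656 = 0.000234375 V = 0.234 mV.

0.234 mV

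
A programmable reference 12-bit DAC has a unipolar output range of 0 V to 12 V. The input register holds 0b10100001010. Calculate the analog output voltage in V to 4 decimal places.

LSB = 12 V / 2^12 = 2.930 mV.
Code 0b10100001010 = 1290 decimal.
V_out = 0 + 1290 × 0.00292969 V = 3.7793 V.

3.7793 V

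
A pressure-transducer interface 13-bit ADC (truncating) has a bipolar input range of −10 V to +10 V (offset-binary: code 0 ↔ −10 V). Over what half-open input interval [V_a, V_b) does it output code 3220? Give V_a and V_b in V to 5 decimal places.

LSB = 20/2^13 = 2.441 mV.
V_a = V_low + 3220·LSB = -2.13867 V; V_b = V_low + 3221·LSB = -2.13623 V.

[-2.13867 V, -2.13623 V)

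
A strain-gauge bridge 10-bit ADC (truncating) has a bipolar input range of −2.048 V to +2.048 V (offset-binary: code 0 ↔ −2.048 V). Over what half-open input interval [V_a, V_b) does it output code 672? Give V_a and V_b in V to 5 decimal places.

[0.64000 V, 0.64400 V)

LSB = 4.096/2^10 = 4.000 mV.
V_a = V_low + 672·LSB = 0.64 V; V_b = V_low + 673·LSB = 0.644 V.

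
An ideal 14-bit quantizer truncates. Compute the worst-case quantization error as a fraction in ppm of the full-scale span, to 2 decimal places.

61.04 ppm

Truncating → worst-case error = 1 LSB = V_FS/2^14, so 1e+06/16384 = 61.0352 ppm of full scale.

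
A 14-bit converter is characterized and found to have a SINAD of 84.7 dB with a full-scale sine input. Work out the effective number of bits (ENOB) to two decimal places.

13.78 bits

ENOB = (SINAD − 1.76) / 6.02 = (84.7 − 1.76)/6.02 = 13.777.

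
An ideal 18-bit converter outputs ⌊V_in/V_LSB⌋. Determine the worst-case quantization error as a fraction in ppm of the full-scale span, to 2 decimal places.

3.81 ppm

Truncating → worst-case error = 1 LSB = V_FS/2^18, so 1e+06/262144 = 3.8147 ppm of full scale.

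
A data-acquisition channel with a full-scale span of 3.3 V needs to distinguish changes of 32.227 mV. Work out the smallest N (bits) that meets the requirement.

Number of steps required ≥ 3.3 V / 32.227 mV = 102.40.
Need 2^N ≥ 102.40; 2^6 = 64, 2^7 = 128.
Minimum N = 7.

7 bits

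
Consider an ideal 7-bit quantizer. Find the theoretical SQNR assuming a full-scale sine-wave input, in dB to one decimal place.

43.9 dB

SNR ≈ 6.02·N + 1.76 dB = 6.02·7 + 1.76 = 43.90 dB.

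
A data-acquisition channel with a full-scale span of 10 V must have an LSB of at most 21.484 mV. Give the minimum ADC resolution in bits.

Number of steps required ≥ 10 V / 21.484 mV = 465.46.
Need 2^N ≥ 465.46; 2^8 = 256, 2^9 = 512.
Minimum N = 9.

9 bits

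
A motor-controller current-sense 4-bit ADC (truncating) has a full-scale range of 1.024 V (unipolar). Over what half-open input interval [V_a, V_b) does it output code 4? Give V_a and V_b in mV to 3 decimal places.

[256.000 mV, 320.000 mV)

LSB = 1.024/2^4 = 64.000 mV.
V_a = V_low + 4·LSB = 0.256 V; V_b = V_low + 5·LSB = 0.32 V.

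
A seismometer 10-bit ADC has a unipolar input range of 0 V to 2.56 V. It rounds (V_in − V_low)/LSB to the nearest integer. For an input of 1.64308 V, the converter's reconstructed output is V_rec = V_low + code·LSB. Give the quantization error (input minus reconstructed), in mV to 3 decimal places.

0.580 mV

Step size: 2.56 V ÷ 2^10 = 2.500 mV.
(V_in − V_low)/LSB = (1.64308 − 0)/0.0025 = 657.2320 → code 657 (round).
Reconstructed: 1.6425 V.
V_in − V_rec = 0.00058 V = 0.580 mV.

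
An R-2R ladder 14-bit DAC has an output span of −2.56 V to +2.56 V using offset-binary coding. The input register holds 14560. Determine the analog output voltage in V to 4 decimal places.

1.9900 V

LSB = 5.12 V / 2^14 = 312.50 µV.
V_out = (−2.56) + 14560 × 0.0003125 V = 1.99 V.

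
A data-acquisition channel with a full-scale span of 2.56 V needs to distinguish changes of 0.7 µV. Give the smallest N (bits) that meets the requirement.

22 bits

Number of steps required ≥ 2.56 V / 0.7 µV = 3657142.86.
Need 2^N ≥ 3657142.86; 2^21 = 2097152, 2^22 = 4194304.
Minimum N = 22.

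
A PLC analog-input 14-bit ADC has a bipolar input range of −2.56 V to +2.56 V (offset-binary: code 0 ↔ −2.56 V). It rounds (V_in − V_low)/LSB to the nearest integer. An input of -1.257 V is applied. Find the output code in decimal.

Full-scale span = 5.12 V; LSB = 5.12/2^14 = 312.50 µV.
Input sits at 4169.600 steps above V_low.
So the output code is 4170.

code 4170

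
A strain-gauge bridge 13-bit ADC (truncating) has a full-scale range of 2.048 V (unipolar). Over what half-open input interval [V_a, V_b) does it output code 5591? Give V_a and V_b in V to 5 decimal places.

LSB = 2.048/2^13 = 250.00 µV.
V_a = V_low + 5591·LSB = 1.39775 V; V_b = V_low + 5592·LSB = 1.398 V.

[1.39775 V, 1.39800 V)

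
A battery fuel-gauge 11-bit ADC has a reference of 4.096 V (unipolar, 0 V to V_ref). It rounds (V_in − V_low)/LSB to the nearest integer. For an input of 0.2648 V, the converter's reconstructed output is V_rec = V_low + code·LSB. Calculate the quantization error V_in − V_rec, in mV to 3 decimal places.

0.800 mV

LSB = 4.096/2^11 = 2.000 mV.
(V_in − V_low)/LSB = (0.2648 − 0)/0.002 = 132.4000 → code 132 (round).
Reconstructed: 0.264 V.
Difference: 0.0008 V → 0.800 mV.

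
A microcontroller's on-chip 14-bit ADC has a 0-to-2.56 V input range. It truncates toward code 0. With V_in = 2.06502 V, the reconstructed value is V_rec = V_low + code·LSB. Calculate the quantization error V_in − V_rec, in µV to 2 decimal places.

20.00 µV

One LSB is 2.56 V / 16384 = 156.25 µV.
(V_in − V_low)/LSB = (2.06502 − 0)/0.00015625 = 13216.1280 → code 13216 (floor).
Reconstructed: 2.065 V.
Error = 2.06502 − 2.065 = 2e-05 V = 20.00 µV.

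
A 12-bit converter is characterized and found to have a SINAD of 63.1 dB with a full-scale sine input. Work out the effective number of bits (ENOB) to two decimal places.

10.19 bits

ENOB = (SINAD − 1.76) / 6.02 = (63.1 − 1.76)/6.02 = 10.189.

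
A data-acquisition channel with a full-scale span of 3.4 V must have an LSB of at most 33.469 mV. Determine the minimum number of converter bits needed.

Number of steps required ≥ 3.4 V / 33.469 mV = 101.59.
Need 2^N ≥ 101.59; 2^6 = 64, 2^7 = 128.
Minimum N = 7.

7 bits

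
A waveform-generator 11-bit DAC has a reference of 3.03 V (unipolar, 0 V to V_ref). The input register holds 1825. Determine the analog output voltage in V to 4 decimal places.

2.7001 V

LSB = 3.03 V / 2^11 = 1.479 mV.
V_out = 0 + 1825 × 0.00147949 V = 2.70007 V.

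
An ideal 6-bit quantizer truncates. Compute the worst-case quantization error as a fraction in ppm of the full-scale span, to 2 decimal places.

15625.00 ppm

Truncating → worst-case error = 1 LSB = V_FS/2^6, so 1e+06/64 = 15625 ppm of full scale.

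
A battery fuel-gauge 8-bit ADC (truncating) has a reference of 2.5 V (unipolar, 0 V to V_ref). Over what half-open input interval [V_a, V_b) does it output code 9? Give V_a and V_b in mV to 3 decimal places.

[87.891 mV, 97.656 mV)

LSB = 2.5/2^8 = 9.766 mV.
V_a = V_low + 9·LSB = 0.0878906 V; V_b = V_low + 10·LSB = 0.0976562 V.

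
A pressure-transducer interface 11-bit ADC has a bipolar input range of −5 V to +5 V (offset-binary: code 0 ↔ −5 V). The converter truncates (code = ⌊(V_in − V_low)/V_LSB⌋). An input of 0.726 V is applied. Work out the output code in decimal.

With 2048 levels over 10 V, one step is 4.883 mV.
(0.726 − (−5)) / 0.00488281 = 1172.685 LSBs.
So the output code is 1172.

code 1172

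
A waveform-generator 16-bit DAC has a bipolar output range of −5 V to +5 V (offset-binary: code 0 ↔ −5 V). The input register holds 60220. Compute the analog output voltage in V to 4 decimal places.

LSB = 10 V / 2^16 = 152.59 µV.
V_out = (−5) + 60220 × 0.000152588 V = 4.18884 V.

4.1888 V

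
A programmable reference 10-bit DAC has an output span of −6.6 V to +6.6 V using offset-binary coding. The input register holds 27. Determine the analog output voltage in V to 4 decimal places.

LSB = 13.2 V / 2^10 = 12.891 mV.
V_out = (−6.6) + 27 × 0.0128906 V = -6.25195 V.

-6.2520 V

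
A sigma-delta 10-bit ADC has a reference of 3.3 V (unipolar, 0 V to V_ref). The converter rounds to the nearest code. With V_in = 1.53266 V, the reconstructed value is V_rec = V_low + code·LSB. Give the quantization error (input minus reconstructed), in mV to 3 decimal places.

Step size: 3.3 V ÷ 2^10 = 3.223 mV.
Scaled input = 475.5890 LSBs, so code = 476.
V_rec = 0 + 476·0.00322266 = 1.5339844 V.
Difference: -0.00132438 V → -1.324 mV.

-1.324 mV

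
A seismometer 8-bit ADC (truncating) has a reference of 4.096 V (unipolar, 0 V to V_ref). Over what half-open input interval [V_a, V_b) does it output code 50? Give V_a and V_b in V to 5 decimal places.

[0.80000 V, 0.81600 V)

LSB = 4.096/2^8 = 16.000 mV.
V_a = V_low + 50·LSB = 0.8 V; V_b = V_low + 51·LSB = 0.816 V.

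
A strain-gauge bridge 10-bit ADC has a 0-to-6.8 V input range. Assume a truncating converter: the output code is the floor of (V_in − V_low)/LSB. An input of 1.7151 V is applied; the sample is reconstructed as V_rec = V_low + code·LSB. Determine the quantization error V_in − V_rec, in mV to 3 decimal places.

1.819 mV

One LSB is 6.8 V / 1024 = 6.641 mV.
Scaled input = 258.2739 LSBs, so code = 258.
V_rec = 0 + 258·0.00664062 = 1.7132813 V.
Error = 1.7151 − 1.7132813 = 0.00181875 V = 1.819 mV.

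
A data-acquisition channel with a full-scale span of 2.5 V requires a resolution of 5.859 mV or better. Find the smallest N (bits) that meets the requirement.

Number of steps required ≥ 2.5 V / 5.859 mV = 426.69.
Need 2^N ≥ 426.69; 2^8 = 256, 2^9 = 512.
Minimum N = 9.

9 bits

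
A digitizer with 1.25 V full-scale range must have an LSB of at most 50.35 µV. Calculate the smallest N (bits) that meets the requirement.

15 bits

Number of steps required ≥ 1.25 V / 50.35 µV = 24826.22.
Need 2^N ≥ 24826.22; 2^14 = 16384, 2^15 = 32768.
Minimum N = 15.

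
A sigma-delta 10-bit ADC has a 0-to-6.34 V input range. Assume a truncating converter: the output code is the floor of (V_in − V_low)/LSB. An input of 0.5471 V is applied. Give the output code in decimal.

code 88

With 1024 levels over 6.34 V, one step is 6.191 mV.
(0.5471 − 0) / 0.00619141 = 88.364 LSBs.
So the output code is 88.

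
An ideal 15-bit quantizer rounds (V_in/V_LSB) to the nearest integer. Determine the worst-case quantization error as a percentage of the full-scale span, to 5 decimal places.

Rounding → worst-case error = ½ LSB = V_FS/2^16, so 100/65536 = 0.00152588 % of full scale.

0.00153 %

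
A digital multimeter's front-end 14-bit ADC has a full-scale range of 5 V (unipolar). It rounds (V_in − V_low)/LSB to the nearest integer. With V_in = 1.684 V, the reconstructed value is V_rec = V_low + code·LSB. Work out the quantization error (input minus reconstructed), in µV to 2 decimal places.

40.04 µV

One LSB is 5 V / 16384 = 305.18 µV.
Scaled input = 5518.1312 LSBs, so code = 5518.
Reconstructed: 1.68396 V.
Error = 1.684 − 1.68396 = 4.00391e-05 V = 40.04 µV.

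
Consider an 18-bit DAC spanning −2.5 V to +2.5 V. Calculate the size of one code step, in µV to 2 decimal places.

19.07 µV

Full-scale span = 5 V.
LSB = 5 / 2^18 = 5 / 262144 = 1.90735e-05 V = 19.07 µV.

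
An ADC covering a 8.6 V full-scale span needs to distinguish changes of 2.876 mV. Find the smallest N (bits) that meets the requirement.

12 bits

Number of steps required ≥ 8.6 V / 2.876 mV = 2990.26.
Need 2^N ≥ 2990.26; 2^11 = 2048, 2^12 = 4096.
Minimum N = 12.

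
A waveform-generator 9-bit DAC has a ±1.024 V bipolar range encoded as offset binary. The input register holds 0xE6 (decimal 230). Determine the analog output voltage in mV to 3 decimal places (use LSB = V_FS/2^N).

-104.000 mV

LSB = 2.048 V / 2^9 = 4.000 mV.
Code 0xE6 = 230 decimal.
V_out = (−1.024) + 230 × 0.004 V = -0.104 V.
= -104.000 mV.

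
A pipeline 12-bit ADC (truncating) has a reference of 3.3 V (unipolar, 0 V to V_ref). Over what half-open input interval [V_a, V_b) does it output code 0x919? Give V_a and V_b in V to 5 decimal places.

LSB = 3.3/2^12 = 0.806 mV.
Code 0x919 = 2329 decimal.
V_a = V_low + 2329·LSB = 1.87639 V; V_b = V_low + 2330·LSB = 1.8772 V.

[1.87639 V, 1.87720 V)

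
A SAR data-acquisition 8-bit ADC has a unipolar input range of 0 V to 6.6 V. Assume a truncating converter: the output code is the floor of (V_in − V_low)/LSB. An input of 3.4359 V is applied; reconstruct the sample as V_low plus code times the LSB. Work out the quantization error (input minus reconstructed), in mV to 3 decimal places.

6.994 mV

One LSB is 6.6 V / 256 = 25.781 mV.
(3.4359 − 0)/0.0257812 = 133.2713; ⌊·⌋ gives code 133.
V_rec = 0 + 133·0.0257812 = 3.4289062 V.
V_in − V_rec = 0.00699375 V = 6.994 mV.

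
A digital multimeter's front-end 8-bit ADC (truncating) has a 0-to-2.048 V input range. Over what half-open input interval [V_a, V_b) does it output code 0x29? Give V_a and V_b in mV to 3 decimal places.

[328.000 mV, 336.000 mV)

LSB = 2.048/2^8 = 8.000 mV.
Code 0x29 = 41 decimal.
V_a = V_low + 41·LSB = 0.328 V; V_b = V_low + 42·LSB = 0.336 V.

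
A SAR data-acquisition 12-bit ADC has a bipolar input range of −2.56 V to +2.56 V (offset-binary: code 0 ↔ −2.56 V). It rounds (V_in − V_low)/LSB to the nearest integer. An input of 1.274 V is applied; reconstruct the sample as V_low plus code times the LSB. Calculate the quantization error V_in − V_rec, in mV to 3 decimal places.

0.250 mV

LSB = 5.12/2^12 = 1.250 mV.
Scaled input = 3067.2000 LSBs, so code = 3067.
Code 3067 maps back to (−2.56) + 3067×0.00125 V = 1.27375 V.
V_in − V_rec = 0.00025 V = 0.250 mV.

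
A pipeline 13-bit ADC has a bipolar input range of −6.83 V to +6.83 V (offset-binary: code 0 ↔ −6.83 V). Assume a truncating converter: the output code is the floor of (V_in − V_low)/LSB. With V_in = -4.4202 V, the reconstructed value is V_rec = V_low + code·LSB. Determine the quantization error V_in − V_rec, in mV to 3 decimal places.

One LSB is 13.66 V / 8192 = 1.667 mV.
(V_in − V_low)/LSB = (-4.4202 − (−6.83))/0.00166748 = 1445.1743 → code 1445 (floor).
V_rec = (−6.83) + 1445·0.00166748 = -4.4204907 V.
Difference: 0.000290723 V → 0.291 mV.

0.291 mV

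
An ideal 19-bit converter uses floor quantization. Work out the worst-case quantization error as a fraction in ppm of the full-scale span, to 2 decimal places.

1.91 ppm

Truncating → worst-case error = 1 LSB = V_FS/2^19, so 1e+06/524288 = 1.90735 ppm of full scale.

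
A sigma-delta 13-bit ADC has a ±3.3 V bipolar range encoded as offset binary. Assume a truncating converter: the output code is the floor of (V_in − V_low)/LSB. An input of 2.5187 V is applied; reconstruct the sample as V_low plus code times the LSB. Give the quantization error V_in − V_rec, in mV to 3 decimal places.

0.194 mV

Step size: 6.6 V ÷ 2^13 = 0.806 mV.
(2.5187 − (−3.3))/0.000805664 = 7222.2410; ⌊·⌋ gives code 7222.
Reconstructed: 2.5185059 V.
Error = 2.5187 − 2.5185059 = 0.000194141 V = 0.194 mV.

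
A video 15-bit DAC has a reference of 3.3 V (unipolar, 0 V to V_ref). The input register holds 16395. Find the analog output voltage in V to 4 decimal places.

1.6511 V

LSB = 3.3 V / 2^15 = 100.71 µV.
V_out = 0 + 16395 × 0.000100708 V = 1.65111 V.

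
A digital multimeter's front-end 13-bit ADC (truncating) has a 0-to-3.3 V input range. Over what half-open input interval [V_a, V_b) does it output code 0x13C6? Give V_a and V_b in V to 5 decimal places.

LSB = 3.3/2^13 = 402.83 µV.
Code 0x13C6 = 5062 decimal.
V_a = V_low + 5062·LSB = 2.03914 V; V_b = V_low + 5063·LSB = 2.03954 V.

[2.03914 V, 2.03954 V)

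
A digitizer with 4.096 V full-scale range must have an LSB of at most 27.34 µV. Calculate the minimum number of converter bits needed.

18 bits

Number of steps required ≥ 4.096 V / 27.34 µV = 149817.12.
Need 2^N ≥ 149817.12; 2^17 = 131072, 2^18 = 262144.
Minimum N = 18.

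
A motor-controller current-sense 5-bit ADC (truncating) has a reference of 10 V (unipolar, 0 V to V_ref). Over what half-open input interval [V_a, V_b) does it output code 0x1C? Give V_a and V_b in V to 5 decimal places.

[8.75000 V, 9.06250 V)

LSB = 10/2^5 = 312.500 mV.
Code 0x1C = 28 decimal.
V_a = V_low + 28·LSB = 8.75 V; V_b = V_low + 29·LSB = 9.0625 V.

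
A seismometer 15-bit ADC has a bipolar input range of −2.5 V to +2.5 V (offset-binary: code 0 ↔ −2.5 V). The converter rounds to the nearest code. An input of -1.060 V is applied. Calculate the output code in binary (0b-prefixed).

LSB = 5 V / 32768 = 152.59 µV.
(-1.060 − (−2.5)) / 0.000152588 = 9437.184 LSBs.
round(9437.184) = 9437.
In binary (0b-prefixed): 0b10010011011101.

code 0b10010011011101 (decimal 9437)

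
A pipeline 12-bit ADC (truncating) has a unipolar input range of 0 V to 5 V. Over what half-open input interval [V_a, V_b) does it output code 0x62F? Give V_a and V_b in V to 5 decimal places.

[1.93237 V, 1.93359 V)

LSB = 5/2^12 = 1.221 mV.
Code 0x62F = 1583 decimal.
V_a = V_low + 1583·LSB = 1.93237 V; V_b = V_low + 1584·LSB = 1.93359 V.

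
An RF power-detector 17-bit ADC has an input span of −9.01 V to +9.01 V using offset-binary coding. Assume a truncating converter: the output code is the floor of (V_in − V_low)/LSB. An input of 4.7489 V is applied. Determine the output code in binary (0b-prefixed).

code 0b11000011011101110 (decimal 100078)

With 131072 levels over 18.02 V, one step is 137.48 µV.
(V_in − V_low)/LSB = (4.7489 − (−9.01)) / 0.000137482 = 100078.054.
So the output code is 100078.
In binary (0b-prefixed): 0b11000011011101110.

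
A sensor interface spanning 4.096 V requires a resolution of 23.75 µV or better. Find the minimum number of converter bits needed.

18 bits

Number of steps required ≥ 4.096 V / 23.75 µV = 172463.16.
Need 2^N ≥ 172463.16; 2^17 = 131072, 2^18 = 262144.
Minimum N = 18.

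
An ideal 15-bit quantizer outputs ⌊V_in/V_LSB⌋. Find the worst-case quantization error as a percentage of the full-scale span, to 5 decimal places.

Truncating → worst-case error = 1 LSB = V_FS/2^15, so 100/32768 = 0.00305176 % of full scale.

0.00305 %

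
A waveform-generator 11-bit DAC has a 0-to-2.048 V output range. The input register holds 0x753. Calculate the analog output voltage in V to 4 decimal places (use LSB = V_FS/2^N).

LSB = 2.048 V / 2^11 = 1.000 mV.
Code 0x753 = 1875 decimal.
V_out = 0 + 1875 × 0.001 V = 1.875 V.

1.8750 V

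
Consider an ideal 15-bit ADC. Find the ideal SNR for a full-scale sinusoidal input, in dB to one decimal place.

SNR ≈ 6.02·N + 1.76 dB = 6.02·15 + 1.76 = 92.06 dB.

92.1 dB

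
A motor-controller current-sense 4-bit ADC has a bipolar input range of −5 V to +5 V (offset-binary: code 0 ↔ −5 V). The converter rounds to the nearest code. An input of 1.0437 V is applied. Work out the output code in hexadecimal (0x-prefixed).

code 0xA (decimal 10)

LSB = 10 V / 16 = 0.6250 V.
(V_in − V_low)/LSB = (1.0437 − (−5)) / 0.625 = 9.670.
So the output code is 10.
In hexadecimal (0x-prefixed): 0xA.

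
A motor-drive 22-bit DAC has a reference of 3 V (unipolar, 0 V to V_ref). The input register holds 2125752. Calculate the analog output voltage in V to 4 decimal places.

LSB = 3 V / 2^22 = 0.72 µV.
V_out = 0 + 2125752 × 7.15256e-07 V = 1.52046 V.

1.5205 V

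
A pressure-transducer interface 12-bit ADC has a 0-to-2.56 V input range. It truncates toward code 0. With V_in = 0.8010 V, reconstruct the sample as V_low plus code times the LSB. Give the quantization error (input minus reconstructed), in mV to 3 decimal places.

0.375 mV

Step size: 2.56 V ÷ 2^12 = 0.625 mV.
(0.8010 − 0)/0.000625 = 1281.6000; ⌊·⌋ gives code 1281.
Code 1281 maps back to 0 + 1281×0.000625 V = 0.800625 V.
Error = 0.8010 − 0.800625 = 0.000375 V = 0.375 mV.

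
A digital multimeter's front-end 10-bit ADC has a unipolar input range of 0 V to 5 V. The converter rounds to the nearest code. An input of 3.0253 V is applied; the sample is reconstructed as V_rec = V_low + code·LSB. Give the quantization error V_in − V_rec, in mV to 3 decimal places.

-2.044 mV

Step size: 5 V ÷ 2^10 = 4.883 mV.
(V_in − V_low)/LSB = (3.0253 − 0)/0.00488281 = 619.5814 → code 620 (round).
V_rec = 0 + 620·0.00488281 = 3.0273438 V.
Difference: -0.00204375 V → -2.044 mV.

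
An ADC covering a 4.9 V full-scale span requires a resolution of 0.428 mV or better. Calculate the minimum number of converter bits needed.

Number of steps required ≥ 4.9 V / 0.428 mV = 11448.60.
Need 2^N ≥ 11448.60; 2^13 = 8192, 2^14 = 16384.
Minimum N = 14.

14 bits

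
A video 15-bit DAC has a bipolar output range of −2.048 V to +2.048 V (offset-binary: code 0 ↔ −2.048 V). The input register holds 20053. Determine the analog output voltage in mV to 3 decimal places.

458.625 mV

LSB = 4.096 V / 2^15 = 125.00 µV.
V_out = (−2.048) + 20053 × 0.000125 V = 0.458625 V.
= 458.625 mV.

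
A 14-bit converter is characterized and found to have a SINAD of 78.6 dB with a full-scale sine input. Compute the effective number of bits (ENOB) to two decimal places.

ENOB = (SINAD − 1.76) / 6.02 = (78.6 − 1.76)/6.02 = 12.764.

12.76 bits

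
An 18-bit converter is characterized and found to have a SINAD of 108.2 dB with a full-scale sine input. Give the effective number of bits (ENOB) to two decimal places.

17.68 bits

ENOB = (SINAD − 1.76) / 6.02 = (108.2 − 1.76)/6.02 = 17.681.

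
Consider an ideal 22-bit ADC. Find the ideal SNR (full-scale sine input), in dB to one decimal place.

SNR ≈ 6.02·N + 1.76 dB = 6.02·22 + 1.76 = 134.20 dB.

134.2 dB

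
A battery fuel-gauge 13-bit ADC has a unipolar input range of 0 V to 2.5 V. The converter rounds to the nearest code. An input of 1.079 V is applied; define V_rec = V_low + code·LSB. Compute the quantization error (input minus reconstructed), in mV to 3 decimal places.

-0.102 mV

LSB = 2.5/2^13 = 305.18 µV.
(V_in − V_low)/LSB = (1.079 − 0)/0.000305176 = 3535.6672 → code 3536 (round).
Reconstructed: 1.0791016 V.
Difference: -0.000101562 V → -0.102 mV.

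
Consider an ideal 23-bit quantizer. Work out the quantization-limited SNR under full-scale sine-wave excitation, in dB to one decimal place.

140.2 dB

SNR ≈ 6.02·N + 1.76 dB = 6.02·23 + 1.76 = 140.22 dB.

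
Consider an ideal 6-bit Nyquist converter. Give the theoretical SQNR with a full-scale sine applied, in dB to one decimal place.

37.9 dB

SNR ≈ 6.02·N + 1.76 dB = 6.02·6 + 1.76 = 37.88 dB.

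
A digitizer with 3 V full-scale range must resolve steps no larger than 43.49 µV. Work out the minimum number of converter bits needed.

Number of steps required ≥ 3 V / 43.49 µV = 68981.38.
Need 2^N ≥ 68981.38; 2^16 = 65536, 2^17 = 131072.
Minimum N = 17.

17 bits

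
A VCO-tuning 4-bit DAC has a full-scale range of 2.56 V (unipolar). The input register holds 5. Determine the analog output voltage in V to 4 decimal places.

LSB = 2.56 V / 2^4 = 160.000 mV.
V_out = 0 + 5 × 0.16 V = 0.8 V.

0.8000 V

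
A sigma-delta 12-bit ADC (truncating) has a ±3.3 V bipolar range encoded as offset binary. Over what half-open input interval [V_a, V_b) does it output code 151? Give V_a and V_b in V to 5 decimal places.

LSB = 6.6/2^12 = 1.611 mV.
V_a = V_low + 151·LSB = -3.05669 V; V_b = V_low + 152·LSB = -3.05508 V.

[-3.05669 V, -3.05508 V)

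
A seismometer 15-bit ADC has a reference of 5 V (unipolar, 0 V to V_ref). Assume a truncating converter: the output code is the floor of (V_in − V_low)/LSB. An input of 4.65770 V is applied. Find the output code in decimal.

LSB = 5 V / 32768 = 152.59 µV.
(V_in − V_low)/LSB = (4.65770 − 0) / 0.000152588 = 30524.703.
Floor → code 30524.

code 30524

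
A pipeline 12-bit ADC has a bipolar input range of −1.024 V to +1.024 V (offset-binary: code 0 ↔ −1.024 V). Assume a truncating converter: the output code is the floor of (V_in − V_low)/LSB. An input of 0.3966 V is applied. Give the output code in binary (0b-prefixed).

code 0b101100011001 (decimal 2841)

Full-scale span = 2.048 V; LSB = 2.048/2^12 = 0.500 mV.
(0.3966 − (−1.024)) / 0.0005 = 2841.200 LSBs.
So the output code is 2841.
In binary (0b-prefixed): 0b101100011001.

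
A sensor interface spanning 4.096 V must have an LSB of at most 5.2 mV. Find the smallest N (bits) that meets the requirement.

Number of steps required ≥ 4.096 V / 5.2 mV = 787.69.
Need 2^N ≥ 787.69; 2^9 = 512, 2^10 = 1024.
Minimum N = 10.

10 bits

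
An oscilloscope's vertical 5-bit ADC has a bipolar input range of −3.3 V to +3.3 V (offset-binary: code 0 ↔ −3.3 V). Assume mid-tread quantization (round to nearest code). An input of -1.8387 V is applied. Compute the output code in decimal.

code 7

Full-scale span = 6.6 V; LSB = 6.6/2^5 = 206.250 mV.
(-1.8387 − (−3.3)) / 0.20625 = 7.085 LSBs.
Round → code 7.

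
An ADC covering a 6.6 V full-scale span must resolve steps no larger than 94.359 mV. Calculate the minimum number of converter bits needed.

7 bits

Number of steps required ≥ 6.6 V / 94.359 mV = 69.95.
Need 2^N ≥ 69.95; 2^6 = 64, 2^7 = 128.
Minimum N = 7.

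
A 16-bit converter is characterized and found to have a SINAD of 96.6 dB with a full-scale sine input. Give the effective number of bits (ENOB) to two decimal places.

ENOB = (SINAD − 1.76) / 6.02 = (96.6 − 1.76)/6.02 = 15.754.

15.75 bits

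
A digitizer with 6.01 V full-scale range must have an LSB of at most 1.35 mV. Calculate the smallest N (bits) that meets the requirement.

13 bits

Number of steps required ≥ 6.01 V / 1.35 mV = 4451.85.
Need 2^N ≥ 4451.85; 2^12 = 4096, 2^13 = 8192.
Minimum N = 13.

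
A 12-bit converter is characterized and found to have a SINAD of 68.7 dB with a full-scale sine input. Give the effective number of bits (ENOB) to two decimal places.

ENOB = (SINAD − 1.76) / 6.02 = (68.7 − 1.76)/6.02 = 11.120.

11.12 bits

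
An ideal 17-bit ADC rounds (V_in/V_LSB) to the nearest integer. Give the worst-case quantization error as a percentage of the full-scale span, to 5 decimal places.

0.00038 %

Rounding → worst-case error = ½ LSB = V_FS/2^18, so 100/262144 = 0.00038147 % of full scale.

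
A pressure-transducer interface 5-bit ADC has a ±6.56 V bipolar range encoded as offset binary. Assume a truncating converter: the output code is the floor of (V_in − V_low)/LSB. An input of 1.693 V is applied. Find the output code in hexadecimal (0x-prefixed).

code 0x14 (decimal 20)

Full-scale span = 13.12 V; LSB = 13.12/2^5 = 410.000 mV.
(V_in − V_low)/LSB = (1.693 − (−6.56)) / 0.41 = 20.129.
⌊·⌋(20.129) = 20.
In hexadecimal (0x-prefixed): 0x14.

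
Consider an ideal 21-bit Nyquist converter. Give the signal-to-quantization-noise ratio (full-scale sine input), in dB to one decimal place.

128.2 dB

SNR ≈ 6.02·N + 1.76 dB = 6.02·21 + 1.76 = 128.18 dB.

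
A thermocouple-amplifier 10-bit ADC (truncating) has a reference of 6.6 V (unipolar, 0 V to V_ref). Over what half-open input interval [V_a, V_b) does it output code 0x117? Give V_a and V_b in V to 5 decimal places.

LSB = 6.6/2^10 = 6.445 mV.
Code 0x117 = 279 decimal.
V_a = V_low + 279·LSB = 1.79824 V; V_b = V_low + 280·LSB = 1.80469 V.

[1.79824 V, 1.80469 V)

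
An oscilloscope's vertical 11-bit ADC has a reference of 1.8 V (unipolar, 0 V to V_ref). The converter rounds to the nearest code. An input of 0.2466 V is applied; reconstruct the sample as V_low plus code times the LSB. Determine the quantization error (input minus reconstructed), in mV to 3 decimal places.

-0.373 mV

One LSB is 1.8 V / 2048 = 0.879 mV.
(0.2466 − 0)/0.000878906 = 280.5760; round gives code 281.
V_rec = 0 + 281·0.000878906 = 0.24697266 V.
Error = 0.2466 − 0.24697266 = -0.000372656 V = -0.373 mV.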